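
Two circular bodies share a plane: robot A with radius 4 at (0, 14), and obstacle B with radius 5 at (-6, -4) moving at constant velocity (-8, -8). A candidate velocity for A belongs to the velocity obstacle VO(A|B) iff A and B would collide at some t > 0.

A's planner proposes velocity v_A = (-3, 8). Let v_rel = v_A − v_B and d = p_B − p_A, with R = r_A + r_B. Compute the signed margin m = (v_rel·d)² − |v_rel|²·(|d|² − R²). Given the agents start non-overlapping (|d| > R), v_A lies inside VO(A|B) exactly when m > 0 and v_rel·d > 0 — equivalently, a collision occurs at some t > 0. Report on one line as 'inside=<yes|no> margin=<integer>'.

d = (-6, -18),  |d|² = 360;  R = 4+5 = 9,  c = 360−9² = 279
v_rel = (5, 16),  |v_rel|² = 281;  v_rel·d = (5)·(-6) + (16)·(-18) = -318
281·t² + 636·t + 279 = 0  ⇒  m = (-318)² − 281·279 = 22725
m = 22725 > 0,  v_rel·d = -318 < 0  ⇒  outside

inside=no margin=22725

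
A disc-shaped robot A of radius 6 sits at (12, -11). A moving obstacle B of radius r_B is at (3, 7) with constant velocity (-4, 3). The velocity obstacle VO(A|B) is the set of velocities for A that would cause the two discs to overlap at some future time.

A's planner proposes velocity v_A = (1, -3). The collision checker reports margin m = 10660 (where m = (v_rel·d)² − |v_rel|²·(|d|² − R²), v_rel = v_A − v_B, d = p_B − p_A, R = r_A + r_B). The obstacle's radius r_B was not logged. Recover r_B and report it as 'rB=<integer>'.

m = 10660
d = (-9, 18);  v_rel = (5, -6),  |v_rel|² = 61
v_rel×d = (5)·(18) − (-6)·(-9) = 36
since m = R²·61 − 36²:  R² = (1296 + 10660) / 61 = 196
R = √196 = 14  ⇒  r_B = 14 − 6 = 8

rB=8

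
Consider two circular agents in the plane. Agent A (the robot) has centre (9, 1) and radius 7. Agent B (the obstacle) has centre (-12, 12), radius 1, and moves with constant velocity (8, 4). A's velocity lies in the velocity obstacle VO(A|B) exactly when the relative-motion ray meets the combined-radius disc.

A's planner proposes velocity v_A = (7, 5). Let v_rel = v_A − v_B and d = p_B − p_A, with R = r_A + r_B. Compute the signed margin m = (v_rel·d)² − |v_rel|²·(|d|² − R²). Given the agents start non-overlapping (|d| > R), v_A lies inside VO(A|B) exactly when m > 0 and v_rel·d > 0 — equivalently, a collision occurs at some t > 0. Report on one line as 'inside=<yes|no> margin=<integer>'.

d = (-21, 11),  |d|² = 562;  R = 7+1 = 8,  c = 562−8² = 498
v_rel = (-1, 1),  |v_rel|² = 2;  v_rel·d = (-1)·(-21) + (1)·(11) = 32
2·t² − 64·t + 498 = 0  ⇒  m = 32² − 2·498 = 28
m = 28 > 0,  v_rel·d = 32 > 0  ⇒  inside

inside=yes margin=28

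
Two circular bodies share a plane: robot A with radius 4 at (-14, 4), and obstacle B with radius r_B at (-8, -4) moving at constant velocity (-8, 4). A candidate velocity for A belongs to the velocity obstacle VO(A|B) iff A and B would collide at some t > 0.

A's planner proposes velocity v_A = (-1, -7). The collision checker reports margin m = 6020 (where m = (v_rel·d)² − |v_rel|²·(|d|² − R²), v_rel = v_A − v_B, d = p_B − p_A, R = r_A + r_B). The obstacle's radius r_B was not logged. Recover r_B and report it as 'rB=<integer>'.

m = 6020
d = (6, -8);  v_rel = (7, -11),  |v_rel|² = 170
v_rel×d = (7)·(-8) − (-11)·(6) = 10
since m = R²·170 − 10²:  R² = (100 + 6020) / 170 = 36
R = √36 = 6  ⇒  r_B = 6 − 4 = 2

rB=2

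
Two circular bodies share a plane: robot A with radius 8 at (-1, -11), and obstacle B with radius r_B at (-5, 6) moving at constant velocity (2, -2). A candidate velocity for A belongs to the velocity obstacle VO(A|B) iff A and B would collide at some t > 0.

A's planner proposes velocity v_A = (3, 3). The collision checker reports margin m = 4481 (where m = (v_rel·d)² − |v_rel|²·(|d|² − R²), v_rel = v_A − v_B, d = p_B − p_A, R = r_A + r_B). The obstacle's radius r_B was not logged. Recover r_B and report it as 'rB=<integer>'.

m = 4481
d = (-4, 17);  v_rel = (1, 5),  |v_rel|² = 26
v_rel×d = (1)·(17) − (5)·(-4) = 37
since m = R²·26 − 37²:  R² = (1369 + 4481) / 26 = 225
R = √225 = 15  ⇒  r_B = 15 − 8 = 7

rB=7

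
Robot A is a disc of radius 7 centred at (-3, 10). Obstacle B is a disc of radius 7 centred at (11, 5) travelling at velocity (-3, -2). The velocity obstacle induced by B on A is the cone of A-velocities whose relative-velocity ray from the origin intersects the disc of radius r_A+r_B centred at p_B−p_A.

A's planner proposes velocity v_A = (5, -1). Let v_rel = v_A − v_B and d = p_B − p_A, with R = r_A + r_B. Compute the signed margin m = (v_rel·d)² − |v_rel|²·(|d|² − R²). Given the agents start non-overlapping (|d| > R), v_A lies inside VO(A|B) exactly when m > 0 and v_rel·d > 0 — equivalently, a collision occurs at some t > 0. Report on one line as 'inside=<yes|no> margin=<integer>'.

d = (14, -5),  |d|² = 221;  R = 7+7 = 14,  c = 221−14² = 25
v_rel = (8, 1),  |v_rel|² = 65;  v_rel·d = (8)·(14) + (1)·(-5) = 107
65·t² − 214·t + 25 = 0  ⇒  m = 107² − 65·25 = 9824
m = 9824 > 0,  v_rel·d = 107 > 0  ⇒  inside

inside=yes margin=9824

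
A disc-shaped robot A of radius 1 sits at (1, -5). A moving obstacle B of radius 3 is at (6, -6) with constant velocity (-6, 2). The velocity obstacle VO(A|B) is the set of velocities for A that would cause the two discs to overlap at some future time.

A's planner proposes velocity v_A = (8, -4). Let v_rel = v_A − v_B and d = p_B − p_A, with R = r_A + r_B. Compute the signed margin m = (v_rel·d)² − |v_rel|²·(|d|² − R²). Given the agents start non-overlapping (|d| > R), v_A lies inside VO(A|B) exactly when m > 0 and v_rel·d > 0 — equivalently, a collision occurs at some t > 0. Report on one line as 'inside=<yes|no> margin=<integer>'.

d = (5, -1),  |d|² = 26;  R = 1+3 = 4,  c = 26−4² = 10
v_rel = (14, -6),  |v_rel|² = 232;  v_rel·d = (14)·(5) + (-6)·(-1) = 76
232·t² − 152·t + 10 = 0  ⇒  m = 76² − 232·10 = 3456
m = 3456 > 0,  v_rel·d = 76 > 0  ⇒  inside

inside=yes margin=3456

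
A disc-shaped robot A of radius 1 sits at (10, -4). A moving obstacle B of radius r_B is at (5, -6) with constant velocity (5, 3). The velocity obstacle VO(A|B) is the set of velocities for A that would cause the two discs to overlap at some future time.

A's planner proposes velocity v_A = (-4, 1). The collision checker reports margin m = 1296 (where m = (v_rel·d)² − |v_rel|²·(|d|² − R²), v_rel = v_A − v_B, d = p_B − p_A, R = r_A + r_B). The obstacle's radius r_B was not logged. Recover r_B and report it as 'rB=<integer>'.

m = 1296
d = (-5, -2);  v_rel = (-9, -2),  |v_rel|² = 85
v_rel×d = (-9)·(-2) − (-2)·(-5) = 8
since m = R²·85 − 8²:  R² = (64 + 1296) / 85 = 16
R = √16 = 4  ⇒  r_B = 4 − 1 = 3

rB=3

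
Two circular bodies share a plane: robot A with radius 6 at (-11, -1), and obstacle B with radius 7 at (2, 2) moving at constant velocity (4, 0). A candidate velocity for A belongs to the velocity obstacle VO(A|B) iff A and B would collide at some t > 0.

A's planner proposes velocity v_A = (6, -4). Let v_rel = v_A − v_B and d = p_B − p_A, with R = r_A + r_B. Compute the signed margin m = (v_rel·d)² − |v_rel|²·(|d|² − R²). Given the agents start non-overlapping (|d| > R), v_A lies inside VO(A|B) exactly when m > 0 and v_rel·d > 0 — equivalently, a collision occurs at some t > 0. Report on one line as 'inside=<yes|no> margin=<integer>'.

d = (13, 3),  |d|² = 178;  R = 6+7 = 13,  c = 178−13² = 9
v_rel = (2, -4),  |v_rel|² = 20;  v_rel·d = (2)·(13) + (-4)·(3) = 14
20·t² − 28·t + 9 = 0  ⇒  m = 14² − 20·9 = 16
m = 16 > 0,  v_rel·d = 14 > 0  ⇒  inside

inside=yes margin=16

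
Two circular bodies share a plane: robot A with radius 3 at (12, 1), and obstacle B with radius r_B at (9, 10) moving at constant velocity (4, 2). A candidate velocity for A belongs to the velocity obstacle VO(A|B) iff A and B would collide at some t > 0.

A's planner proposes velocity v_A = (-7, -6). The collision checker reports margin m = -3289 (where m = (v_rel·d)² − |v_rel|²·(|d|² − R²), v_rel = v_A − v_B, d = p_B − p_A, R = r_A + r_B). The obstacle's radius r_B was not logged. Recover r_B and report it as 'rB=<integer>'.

m = -3289
d = (-3, 9);  v_rel = (-11, -8),  |v_rel|² = 185
v_rel×d = (-11)·(9) − (-8)·(-3) = -123
since m = R²·185 − (-123)²:  R² = (15129 + -3289) / 185 = 64
R = √64 = 8  ⇒  r_B = 8 − 3 = 5

rB=5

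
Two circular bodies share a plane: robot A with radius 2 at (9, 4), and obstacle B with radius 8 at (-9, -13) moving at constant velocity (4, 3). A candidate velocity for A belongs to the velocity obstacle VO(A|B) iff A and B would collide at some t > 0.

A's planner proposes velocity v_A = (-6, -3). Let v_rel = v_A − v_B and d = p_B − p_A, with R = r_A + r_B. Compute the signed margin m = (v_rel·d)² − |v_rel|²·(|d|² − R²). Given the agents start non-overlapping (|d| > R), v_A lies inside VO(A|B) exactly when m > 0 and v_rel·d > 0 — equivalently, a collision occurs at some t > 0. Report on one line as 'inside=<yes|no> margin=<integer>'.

d = (-18, -17),  |d|² = 613;  R = 2+8 = 10,  c = 613−10² = 513
v_rel = (-10, -6),  |v_rel|² = 136;  v_rel·d = (-10)·(-18) + (-6)·(-17) = 282
136·t² − 564·t + 513 = 0  ⇒  m = 282² − 136·513 = 9756
m = 9756 > 0,  v_rel·d = 282 > 0  ⇒  inside

inside=yes margin=9756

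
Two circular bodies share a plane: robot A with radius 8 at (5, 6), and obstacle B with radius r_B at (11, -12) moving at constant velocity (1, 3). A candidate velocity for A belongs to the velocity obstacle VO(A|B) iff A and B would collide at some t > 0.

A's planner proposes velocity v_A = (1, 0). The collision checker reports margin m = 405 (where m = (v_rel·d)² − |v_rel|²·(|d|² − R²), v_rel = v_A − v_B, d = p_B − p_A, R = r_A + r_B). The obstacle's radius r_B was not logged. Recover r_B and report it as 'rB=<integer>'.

m = 405
d = (6, -18);  v_rel = (0, -3),  |v_rel|² = 9
v_rel×d = (0)·(-18) − (-3)·(6) = 18
since m = R²·9 − 18²:  R² = (324 + 405) / 9 = 81
R = √81 = 9  ⇒  r_B = 9 − 8 = 1

rB=1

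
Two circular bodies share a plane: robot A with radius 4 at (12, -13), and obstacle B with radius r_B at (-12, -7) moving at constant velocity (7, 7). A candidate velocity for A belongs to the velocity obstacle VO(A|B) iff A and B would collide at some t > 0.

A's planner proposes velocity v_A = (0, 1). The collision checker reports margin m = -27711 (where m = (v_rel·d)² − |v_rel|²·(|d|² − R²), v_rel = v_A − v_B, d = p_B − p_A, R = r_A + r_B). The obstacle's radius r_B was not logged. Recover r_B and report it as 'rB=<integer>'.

m = -27711
d = (-24, 6);  v_rel = (-7, -6),  |v_rel|² = 85
v_rel×d = (-7)·(6) − (-6)·(-24) = -186
since m = R²·85 − (-186)²:  R² = (34596 + -27711) / 85 = 81
R = √81 = 9  ⇒  r_B = 9 − 4 = 5

rB=5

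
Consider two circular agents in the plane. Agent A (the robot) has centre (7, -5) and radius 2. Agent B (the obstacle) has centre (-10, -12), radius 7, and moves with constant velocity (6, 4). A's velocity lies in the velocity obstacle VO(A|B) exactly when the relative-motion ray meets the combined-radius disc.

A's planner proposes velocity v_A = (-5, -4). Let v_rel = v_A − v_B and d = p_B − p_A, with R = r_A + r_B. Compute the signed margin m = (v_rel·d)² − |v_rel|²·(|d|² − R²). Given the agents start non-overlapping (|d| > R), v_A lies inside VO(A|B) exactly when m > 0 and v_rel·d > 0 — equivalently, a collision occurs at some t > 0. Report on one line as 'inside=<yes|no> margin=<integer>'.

d = (-17, -7),  |d|² = 338;  R = 2+7 = 9,  c = 338−9² = 257
v_rel = (-11, -8),  |v_rel|² = 185;  v_rel·d = (-11)·(-17) + (-8)·(-7) = 243
185·t² − 486·t + 257 = 0  ⇒  m = 243² − 185·257 = 11504
m = 11504 > 0,  v_rel·d = 243 > 0  ⇒  inside

inside=yes margin=11504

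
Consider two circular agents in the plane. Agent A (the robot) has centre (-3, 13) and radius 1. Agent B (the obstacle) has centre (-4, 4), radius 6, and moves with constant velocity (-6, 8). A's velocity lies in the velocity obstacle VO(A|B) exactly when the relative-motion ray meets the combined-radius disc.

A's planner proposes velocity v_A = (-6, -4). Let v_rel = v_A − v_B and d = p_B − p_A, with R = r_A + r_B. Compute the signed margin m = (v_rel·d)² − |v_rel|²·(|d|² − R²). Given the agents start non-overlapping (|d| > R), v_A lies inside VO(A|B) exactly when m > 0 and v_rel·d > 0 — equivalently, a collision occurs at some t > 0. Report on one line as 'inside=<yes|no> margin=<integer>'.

d = (-1, -9),  |d|² = 82;  R = 1+6 = 7,  c = 82−7² = 33
v_rel = (0, -12),  |v_rel|² = 144;  v_rel·d = (0)·(-1) + (-12)·(-9) = 108
144·t² − 216·t + 33 = 0  ⇒  m = 108² − 144·33 = 6912
m = 6912 > 0,  v_rel·d = 108 > 0  ⇒  inside

inside=yes margin=6912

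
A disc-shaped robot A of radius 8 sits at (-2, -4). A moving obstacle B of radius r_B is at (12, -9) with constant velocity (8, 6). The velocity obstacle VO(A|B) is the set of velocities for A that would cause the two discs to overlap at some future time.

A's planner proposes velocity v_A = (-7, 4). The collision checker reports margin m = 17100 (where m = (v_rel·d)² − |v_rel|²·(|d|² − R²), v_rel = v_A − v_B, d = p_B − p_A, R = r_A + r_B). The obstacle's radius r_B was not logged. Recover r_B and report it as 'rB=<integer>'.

m = 17100
d = (14, -5);  v_rel = (-15, -2),  |v_rel|² = 229
v_rel×d = (-15)·(-5) − (-2)·(14) = 103
since m = R²·229 − 103²:  R² = (10609 + 17100) / 229 = 121
R = √121 = 11  ⇒  r_B = 11 − 8 = 3

rB=3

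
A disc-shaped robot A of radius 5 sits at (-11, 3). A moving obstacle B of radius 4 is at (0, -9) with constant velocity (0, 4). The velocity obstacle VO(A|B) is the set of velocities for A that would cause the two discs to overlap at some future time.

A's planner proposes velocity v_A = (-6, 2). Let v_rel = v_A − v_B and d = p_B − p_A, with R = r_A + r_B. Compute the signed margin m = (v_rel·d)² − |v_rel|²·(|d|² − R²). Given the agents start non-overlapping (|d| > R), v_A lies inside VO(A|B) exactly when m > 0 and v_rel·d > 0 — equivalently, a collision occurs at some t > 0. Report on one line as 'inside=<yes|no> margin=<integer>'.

d = (11, -12),  |d|² = 265;  R = 5+4 = 9,  c = 265−9² = 184
v_rel = (-6, -2),  |v_rel|² = 40;  v_rel·d = (-6)·(11) + (-2)·(-12) = -42
40·t² + 84·t + 184 = 0  ⇒  m = (-42)² − 40·184 = -5596
m = -5596 < 0,  v_rel·d = -42 < 0  ⇒  outside

inside=no margin=-5596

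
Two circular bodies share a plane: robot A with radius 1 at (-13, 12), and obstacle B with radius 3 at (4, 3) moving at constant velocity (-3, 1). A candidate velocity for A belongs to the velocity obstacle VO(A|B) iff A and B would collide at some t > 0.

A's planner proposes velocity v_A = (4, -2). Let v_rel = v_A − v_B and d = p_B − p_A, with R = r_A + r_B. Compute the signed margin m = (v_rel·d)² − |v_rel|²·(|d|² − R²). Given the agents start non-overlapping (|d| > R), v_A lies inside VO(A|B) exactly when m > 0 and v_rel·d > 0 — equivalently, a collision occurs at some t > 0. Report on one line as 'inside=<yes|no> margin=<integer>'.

d = (17, -9),  |d|² = 370;  R = 1+3 = 4,  c = 370−4² = 354
v_rel = (7, -3),  |v_rel|² = 58;  v_rel·d = (7)·(17) + (-3)·(-9) = 146
58·t² − 292·t + 354 = 0  ⇒  m = 146² − 58·354 = 784
m = 784 > 0,  v_rel·d = 146 > 0  ⇒  inside

inside=yes margin=784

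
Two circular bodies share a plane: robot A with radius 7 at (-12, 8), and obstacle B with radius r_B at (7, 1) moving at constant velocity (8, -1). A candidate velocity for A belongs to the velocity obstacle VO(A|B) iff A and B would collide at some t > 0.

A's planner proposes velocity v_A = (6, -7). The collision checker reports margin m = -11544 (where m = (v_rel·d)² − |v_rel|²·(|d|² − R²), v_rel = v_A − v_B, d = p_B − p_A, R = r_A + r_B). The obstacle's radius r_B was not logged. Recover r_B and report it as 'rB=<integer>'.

m = -11544
d = (19, -7);  v_rel = (-2, -6),  |v_rel|² = 40
v_rel×d = (-2)·(-7) − (-6)·(19) = 128
since m = R²·40 − 128²:  R² = (16384 + -11544) / 40 = 121
R = √121 = 11  ⇒  r_B = 11 − 7 = 4

rB=4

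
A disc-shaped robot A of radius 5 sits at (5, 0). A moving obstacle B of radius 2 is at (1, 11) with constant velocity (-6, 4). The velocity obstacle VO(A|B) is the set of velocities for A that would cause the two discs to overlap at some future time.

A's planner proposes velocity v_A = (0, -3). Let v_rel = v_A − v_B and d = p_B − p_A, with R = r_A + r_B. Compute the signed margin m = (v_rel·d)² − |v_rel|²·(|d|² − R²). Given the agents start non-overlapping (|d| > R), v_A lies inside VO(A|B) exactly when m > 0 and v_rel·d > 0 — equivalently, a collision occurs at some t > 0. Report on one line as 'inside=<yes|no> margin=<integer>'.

d = (-4, 11),  |d|² = 137;  R = 5+2 = 7,  c = 137−7² = 88
v_rel = (6, -7),  |v_rel|² = 85;  v_rel·d = (6)·(-4) + (-7)·(11) = -101
85·t² + 202·t + 88 = 0  ⇒  m = (-101)² − 85·88 = 2721
m = 2721 > 0,  v_rel·d = -101 < 0  ⇒  outside

inside=no margin=2721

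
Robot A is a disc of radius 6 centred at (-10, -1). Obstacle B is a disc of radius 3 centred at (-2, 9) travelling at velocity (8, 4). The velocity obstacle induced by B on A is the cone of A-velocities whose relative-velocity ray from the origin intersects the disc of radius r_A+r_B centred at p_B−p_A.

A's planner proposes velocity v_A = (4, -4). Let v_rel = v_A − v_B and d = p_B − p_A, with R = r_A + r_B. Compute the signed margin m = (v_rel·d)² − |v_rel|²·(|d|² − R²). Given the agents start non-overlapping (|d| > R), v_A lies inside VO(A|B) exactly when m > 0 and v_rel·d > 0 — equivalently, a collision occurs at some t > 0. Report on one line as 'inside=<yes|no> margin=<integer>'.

d = (8, 10),  |d|² = 164;  R = 6+3 = 9,  c = 164−9² = 83
v_rel = (-4, -8),  |v_rel|² = 80;  v_rel·d = (-4)·(8) + (-8)·(10) = -112
80·t² + 224·t + 83 = 0  ⇒  m = (-112)² − 80·83 = 5904
m = 5904 > 0,  v_rel·d = -112 < 0  ⇒  outside

inside=no margin=5904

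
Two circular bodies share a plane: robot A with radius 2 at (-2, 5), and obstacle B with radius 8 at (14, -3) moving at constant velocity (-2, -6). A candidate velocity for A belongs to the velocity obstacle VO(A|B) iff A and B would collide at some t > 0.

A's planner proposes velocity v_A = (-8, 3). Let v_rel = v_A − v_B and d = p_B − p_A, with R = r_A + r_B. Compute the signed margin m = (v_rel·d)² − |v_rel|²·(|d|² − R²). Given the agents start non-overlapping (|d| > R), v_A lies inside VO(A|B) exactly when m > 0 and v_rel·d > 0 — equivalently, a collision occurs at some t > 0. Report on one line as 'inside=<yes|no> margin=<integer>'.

d = (16, -8),  |d|² = 320;  R = 2+8 = 10,  c = 320−10² = 220
v_rel = (-6, 9),  |v_rel|² = 117;  v_rel·d = (-6)·(16) + (9)·(-8) = -168
117·t² + 336·t + 220 = 0  ⇒  m = (-168)² − 117·220 = 2484
m = 2484 > 0,  v_rel·d = -168 < 0  ⇒  outside

inside=no margin=2484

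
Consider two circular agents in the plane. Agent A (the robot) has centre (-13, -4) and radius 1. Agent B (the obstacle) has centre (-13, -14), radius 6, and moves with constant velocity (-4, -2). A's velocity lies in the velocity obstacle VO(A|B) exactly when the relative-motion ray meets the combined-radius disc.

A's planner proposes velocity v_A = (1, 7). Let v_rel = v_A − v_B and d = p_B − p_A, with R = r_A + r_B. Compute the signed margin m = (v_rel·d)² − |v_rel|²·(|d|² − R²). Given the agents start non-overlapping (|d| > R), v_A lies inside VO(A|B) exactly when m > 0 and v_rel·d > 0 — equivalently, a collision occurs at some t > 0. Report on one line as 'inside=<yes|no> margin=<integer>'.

d = (0, -10),  |d|² = 100;  R = 1+6 = 7,  c = 100−7² = 51
v_rel = (5, 9),  |v_rel|² = 106;  v_rel·d = (5)·(0) + (9)·(-10) = -90
106·t² + 180·t + 51 = 0  ⇒  m = (-90)² − 106·51 = 2694
m = 2694 > 0,  v_rel·d = -90 < 0  ⇒  outside

inside=no margin=2694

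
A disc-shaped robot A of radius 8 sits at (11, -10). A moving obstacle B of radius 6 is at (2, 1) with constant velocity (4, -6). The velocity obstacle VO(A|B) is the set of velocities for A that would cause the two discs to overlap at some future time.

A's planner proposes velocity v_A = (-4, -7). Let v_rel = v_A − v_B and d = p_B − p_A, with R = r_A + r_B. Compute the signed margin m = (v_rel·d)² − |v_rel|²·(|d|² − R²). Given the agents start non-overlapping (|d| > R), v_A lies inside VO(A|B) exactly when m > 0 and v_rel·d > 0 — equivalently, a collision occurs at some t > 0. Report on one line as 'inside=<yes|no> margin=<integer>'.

d = (-9, 11),  |d|² = 202;  R = 8+6 = 14,  c = 202−14² = 6
v_rel = (-8, -1),  |v_rel|² = 65;  v_rel·d = (-8)·(-9) + (-1)·(11) = 61
65·t² − 122·t + 6 = 0  ⇒  m = 61² − 65·6 = 3331
m = 3331 > 0,  v_rel·d = 61 > 0  ⇒  inside

inside=yes margin=3331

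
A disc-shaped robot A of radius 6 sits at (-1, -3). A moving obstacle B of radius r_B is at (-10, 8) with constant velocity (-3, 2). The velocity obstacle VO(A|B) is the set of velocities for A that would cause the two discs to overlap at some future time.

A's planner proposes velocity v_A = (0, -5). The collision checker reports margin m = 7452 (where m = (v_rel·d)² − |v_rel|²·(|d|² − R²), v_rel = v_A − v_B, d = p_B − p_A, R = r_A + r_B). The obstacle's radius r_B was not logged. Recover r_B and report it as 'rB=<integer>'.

m = 7452
d = (-9, 11);  v_rel = (3, -7),  |v_rel|² = 58
v_rel×d = (3)·(11) − (-7)·(-9) = -30
since m = R²·58 − (-30)²:  R² = (900 + 7452) / 58 = 144
R = √144 = 12  ⇒  r_B = 12 − 6 = 6

rB=6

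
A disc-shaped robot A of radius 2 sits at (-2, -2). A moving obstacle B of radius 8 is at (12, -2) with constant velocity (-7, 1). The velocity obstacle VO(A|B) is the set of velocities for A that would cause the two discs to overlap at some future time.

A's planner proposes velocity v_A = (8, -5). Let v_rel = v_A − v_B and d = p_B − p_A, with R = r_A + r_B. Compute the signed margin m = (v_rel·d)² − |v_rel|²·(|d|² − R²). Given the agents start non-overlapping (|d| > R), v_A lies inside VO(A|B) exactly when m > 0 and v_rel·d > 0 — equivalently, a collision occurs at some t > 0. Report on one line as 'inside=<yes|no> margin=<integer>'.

d = (14, 0),  |d|² = 196;  R = 2+8 = 10,  c = 196−10² = 96
v_rel = (15, -6),  |v_rel|² = 261;  v_rel·d = (15)·(14) + (-6)·(0) = 210
261·t² − 420·t + 96 = 0  ⇒  m = 210² − 261·96 = 19044
m = 19044 > 0,  v_rel·d = 210 > 0  ⇒  inside

inside=yes margin=19044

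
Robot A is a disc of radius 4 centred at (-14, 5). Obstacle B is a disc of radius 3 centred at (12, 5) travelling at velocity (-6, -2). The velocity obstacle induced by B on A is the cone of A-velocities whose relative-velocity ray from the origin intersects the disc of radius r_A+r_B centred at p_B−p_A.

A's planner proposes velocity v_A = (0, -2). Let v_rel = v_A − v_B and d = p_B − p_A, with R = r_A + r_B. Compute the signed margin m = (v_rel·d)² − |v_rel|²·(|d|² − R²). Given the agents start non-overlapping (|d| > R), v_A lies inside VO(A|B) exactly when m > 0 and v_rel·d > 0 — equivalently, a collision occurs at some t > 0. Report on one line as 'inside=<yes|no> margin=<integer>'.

d = (26, 0),  |d|² = 676;  R = 4+3 = 7,  c = 676−7² = 627
v_rel = (6, 0),  |v_rel|² = 36;  v_rel·d = (6)·(26) + (0)·(0) = 156
36·t² − 312·t + 627 = 0  ⇒  m = 156² − 36·627 = 1764
m = 1764 > 0,  v_rel·d = 156 > 0  ⇒  inside

inside=yes margin=1764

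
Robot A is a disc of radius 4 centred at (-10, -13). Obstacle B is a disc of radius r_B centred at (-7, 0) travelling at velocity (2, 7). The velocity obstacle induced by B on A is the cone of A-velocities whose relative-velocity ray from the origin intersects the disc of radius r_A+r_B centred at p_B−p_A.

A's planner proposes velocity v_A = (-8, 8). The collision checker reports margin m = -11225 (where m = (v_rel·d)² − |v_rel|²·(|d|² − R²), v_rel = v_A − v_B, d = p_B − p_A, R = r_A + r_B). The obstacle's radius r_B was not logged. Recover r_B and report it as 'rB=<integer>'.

m = -11225
d = (3, 13);  v_rel = (-10, 1),  |v_rel|² = 101
v_rel×d = (-10)·(13) − (1)·(3) = -133
since m = R²·101 − (-133)²:  R² = (17689 + -11225) / 101 = 64
R = √64 = 8  ⇒  r_B = 8 − 4 = 4

rB=4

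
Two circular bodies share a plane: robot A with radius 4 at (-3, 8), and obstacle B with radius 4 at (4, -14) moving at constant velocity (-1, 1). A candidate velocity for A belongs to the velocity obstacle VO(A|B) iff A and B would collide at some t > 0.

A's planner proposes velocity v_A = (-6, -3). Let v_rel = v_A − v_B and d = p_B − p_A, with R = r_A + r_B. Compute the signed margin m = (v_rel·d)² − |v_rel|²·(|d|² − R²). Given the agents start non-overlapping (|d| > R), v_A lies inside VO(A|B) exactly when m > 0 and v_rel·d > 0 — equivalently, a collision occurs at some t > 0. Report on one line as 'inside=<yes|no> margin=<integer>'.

d = (7, -22),  |d|² = 533;  R = 4+4 = 8,  c = 533−8² = 469
v_rel = (-5, -4),  |v_rel|² = 41;  v_rel·d = (-5)·(7) + (-4)·(-22) = 53
41·t² − 106·t + 469 = 0  ⇒  m = 53² − 41·469 = -16420
m = -16420 < 0,  v_rel·d = 53 > 0  ⇒  outside

inside=no margin=-16420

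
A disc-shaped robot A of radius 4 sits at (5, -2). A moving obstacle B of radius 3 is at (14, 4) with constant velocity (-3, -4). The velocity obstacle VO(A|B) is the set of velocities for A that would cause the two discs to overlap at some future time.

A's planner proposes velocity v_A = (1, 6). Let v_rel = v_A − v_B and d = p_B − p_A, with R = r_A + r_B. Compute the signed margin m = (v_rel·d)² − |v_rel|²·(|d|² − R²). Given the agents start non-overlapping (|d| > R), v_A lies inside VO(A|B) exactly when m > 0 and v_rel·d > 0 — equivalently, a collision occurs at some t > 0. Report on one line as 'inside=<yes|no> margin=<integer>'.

d = (9, 6),  |d|² = 117;  R = 4+3 = 7,  c = 117−7² = 68
v_rel = (4, 10),  |v_rel|² = 116;  v_rel·d = (4)·(9) + (10)·(6) = 96
116·t² − 192·t + 68 = 0  ⇒  m = 96² − 116·68 = 1328
m = 1328 > 0,  v_rel·d = 96 > 0  ⇒  inside

inside=yes margin=1328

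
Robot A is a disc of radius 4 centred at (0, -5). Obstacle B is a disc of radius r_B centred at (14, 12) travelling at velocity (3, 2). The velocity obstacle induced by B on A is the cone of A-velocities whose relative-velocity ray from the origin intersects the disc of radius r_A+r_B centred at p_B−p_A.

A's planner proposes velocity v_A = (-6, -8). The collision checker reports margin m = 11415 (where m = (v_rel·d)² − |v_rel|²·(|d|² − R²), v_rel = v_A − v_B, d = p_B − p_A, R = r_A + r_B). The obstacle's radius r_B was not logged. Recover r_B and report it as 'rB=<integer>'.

m = 11415
d = (14, 17);  v_rel = (-9, -10),  |v_rel|² = 181
v_rel×d = (-9)·(17) − (-10)·(14) = -13
since m = R²·181 − (-13)²:  R² = (169 + 11415) / 181 = 64
R = √64 = 8  ⇒  r_B = 8 − 4 = 4

rB=4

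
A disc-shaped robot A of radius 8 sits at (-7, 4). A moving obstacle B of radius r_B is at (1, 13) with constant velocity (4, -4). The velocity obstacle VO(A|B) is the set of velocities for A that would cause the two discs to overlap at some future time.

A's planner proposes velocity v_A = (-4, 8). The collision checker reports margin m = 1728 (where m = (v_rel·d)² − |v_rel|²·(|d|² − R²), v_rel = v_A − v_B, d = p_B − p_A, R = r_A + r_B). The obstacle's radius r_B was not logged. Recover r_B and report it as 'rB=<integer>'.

m = 1728
d = (8, 9);  v_rel = (-8, 12),  |v_rel|² = 208
v_rel×d = (-8)·(9) − (12)·(8) = -168
since m = R²·208 − (-168)²:  R² = (28224 + 1728) / 208 = 144
R = √144 = 12  ⇒  r_B = 12 − 8 = 4

rB=4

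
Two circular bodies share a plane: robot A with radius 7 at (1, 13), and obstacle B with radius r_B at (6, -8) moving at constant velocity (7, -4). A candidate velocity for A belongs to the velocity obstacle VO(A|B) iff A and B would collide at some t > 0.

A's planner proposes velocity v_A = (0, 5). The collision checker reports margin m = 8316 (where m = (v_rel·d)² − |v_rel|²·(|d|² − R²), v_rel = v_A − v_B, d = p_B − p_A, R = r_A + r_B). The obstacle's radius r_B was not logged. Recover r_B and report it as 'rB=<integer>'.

m = 8316
d = (5, -21);  v_rel = (-7, 9),  |v_rel|² = 130
v_rel×d = (-7)·(-21) − (9)·(5) = 102
since m = R²·130 − 102²:  R² = (10404 + 8316) / 130 = 144
R = √144 = 12  ⇒  r_B = 12 − 7 = 5

rB=5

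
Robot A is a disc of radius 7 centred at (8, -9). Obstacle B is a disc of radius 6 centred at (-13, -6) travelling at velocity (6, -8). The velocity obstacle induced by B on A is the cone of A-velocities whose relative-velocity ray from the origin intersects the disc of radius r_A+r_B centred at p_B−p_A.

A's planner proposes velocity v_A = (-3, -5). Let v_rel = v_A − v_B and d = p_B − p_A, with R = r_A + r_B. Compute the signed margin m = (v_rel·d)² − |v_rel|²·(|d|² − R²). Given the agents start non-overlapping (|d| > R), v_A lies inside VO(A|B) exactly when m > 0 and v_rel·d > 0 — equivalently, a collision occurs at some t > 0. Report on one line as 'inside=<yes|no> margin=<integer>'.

d = (-21, 3),  |d|² = 450;  R = 7+6 = 13,  c = 450−13² = 281
v_rel = (-9, 3),  |v_rel|² = 90;  v_rel·d = (-9)·(-21) + (3)·(3) = 198
90·t² − 396·t + 281 = 0  ⇒  m = 198² − 90·281 = 13914
m = 13914 > 0,  v_rel·d = 198 > 0  ⇒  inside

inside=yes margin=13914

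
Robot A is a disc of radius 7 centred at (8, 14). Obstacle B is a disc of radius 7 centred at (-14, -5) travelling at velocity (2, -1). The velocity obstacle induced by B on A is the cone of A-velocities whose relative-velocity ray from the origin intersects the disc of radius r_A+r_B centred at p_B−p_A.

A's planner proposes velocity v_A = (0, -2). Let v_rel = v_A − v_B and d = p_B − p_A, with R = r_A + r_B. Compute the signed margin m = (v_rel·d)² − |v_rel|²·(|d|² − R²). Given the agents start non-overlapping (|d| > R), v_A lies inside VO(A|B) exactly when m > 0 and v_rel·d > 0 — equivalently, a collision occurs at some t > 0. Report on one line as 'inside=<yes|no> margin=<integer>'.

d = (-22, -19),  |d|² = 845;  R = 7+7 = 14,  c = 845−14² = 649
v_rel = (-2, -1),  |v_rel|² = 5;  v_rel·d = (-2)·(-22) + (-1)·(-19) = 63
5·t² − 126·t + 649 = 0  ⇒  m = 63² − 5·649 = 724
m = 724 > 0,  v_rel·d = 63 > 0  ⇒  inside

inside=yes margin=724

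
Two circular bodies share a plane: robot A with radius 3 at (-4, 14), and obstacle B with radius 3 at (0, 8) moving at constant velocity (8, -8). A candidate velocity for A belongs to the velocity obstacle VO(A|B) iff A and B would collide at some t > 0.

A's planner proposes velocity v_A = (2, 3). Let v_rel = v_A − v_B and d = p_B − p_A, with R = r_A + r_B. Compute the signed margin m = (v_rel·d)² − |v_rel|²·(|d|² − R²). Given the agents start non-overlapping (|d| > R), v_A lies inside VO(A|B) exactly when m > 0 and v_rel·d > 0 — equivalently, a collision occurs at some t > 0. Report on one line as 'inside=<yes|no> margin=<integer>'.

d = (4, -6),  |d|² = 52;  R = 3+3 = 6,  c = 52−6² = 16
v_rel = (-6, 11),  |v_rel|² = 157;  v_rel·d = (-6)·(4) + (11)·(-6) = -90
157·t² + 180·t + 16 = 0  ⇒  m = (-90)² − 157·16 = 5588
m = 5588 > 0,  v_rel·d = -90 < 0  ⇒  outside

inside=no margin=5588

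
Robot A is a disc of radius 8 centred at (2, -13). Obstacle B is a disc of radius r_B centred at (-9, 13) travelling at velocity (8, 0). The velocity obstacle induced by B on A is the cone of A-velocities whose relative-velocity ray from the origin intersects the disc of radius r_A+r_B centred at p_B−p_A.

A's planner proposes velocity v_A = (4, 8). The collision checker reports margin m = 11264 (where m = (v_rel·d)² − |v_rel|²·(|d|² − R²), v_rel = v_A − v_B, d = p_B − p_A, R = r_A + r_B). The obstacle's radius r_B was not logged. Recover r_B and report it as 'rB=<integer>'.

m = 11264
d = (-11, 26);  v_rel = (-4, 8),  |v_rel|² = 80
v_rel×d = (-4)·(26) − (8)·(-11) = -16
since m = R²·80 − (-16)²:  R² = (256 + 11264) / 80 = 144
R = √144 = 12  ⇒  r_B = 12 − 8 = 4

rB=4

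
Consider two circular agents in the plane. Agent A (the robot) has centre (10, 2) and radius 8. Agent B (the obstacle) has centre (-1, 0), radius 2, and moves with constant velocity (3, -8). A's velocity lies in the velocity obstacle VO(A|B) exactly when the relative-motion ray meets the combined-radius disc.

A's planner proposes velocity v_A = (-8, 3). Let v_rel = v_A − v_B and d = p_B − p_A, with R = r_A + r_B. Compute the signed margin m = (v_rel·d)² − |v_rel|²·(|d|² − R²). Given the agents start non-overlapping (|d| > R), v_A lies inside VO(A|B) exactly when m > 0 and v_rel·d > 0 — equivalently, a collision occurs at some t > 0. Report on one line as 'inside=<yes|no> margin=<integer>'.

d = (-11, -2),  |d|² = 125;  R = 8+2 = 10,  c = 125−10² = 25
v_rel = (-11, 11),  |v_rel|² = 242;  v_rel·d = (-11)·(-11) + (11)·(-2) = 99
242·t² − 198·t + 25 = 0  ⇒  m = 99² − 242·25 = 3751
m = 3751 > 0,  v_rel·d = 99 > 0  ⇒  inside

inside=yes margin=3751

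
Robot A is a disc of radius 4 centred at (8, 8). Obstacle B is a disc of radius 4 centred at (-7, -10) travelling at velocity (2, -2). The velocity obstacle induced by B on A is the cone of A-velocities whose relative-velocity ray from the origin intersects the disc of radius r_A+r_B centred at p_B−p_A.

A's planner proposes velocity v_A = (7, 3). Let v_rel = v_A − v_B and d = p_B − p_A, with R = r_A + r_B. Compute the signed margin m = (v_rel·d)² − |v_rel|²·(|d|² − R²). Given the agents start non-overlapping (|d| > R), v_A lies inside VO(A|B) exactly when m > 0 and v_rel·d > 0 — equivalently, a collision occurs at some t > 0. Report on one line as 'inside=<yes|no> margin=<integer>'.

d = (-15, -18),  |d|² = 549;  R = 4+4 = 8,  c = 549−8² = 485
v_rel = (5, 5),  |v_rel|² = 50;  v_rel·d = (5)·(-15) + (5)·(-18) = -165
50·t² + 330·t + 485 = 0  ⇒  m = (-165)² − 50·485 = 2975
m = 2975 > 0,  v_rel·d = -165 < 0  ⇒  outside

inside=no margin=2975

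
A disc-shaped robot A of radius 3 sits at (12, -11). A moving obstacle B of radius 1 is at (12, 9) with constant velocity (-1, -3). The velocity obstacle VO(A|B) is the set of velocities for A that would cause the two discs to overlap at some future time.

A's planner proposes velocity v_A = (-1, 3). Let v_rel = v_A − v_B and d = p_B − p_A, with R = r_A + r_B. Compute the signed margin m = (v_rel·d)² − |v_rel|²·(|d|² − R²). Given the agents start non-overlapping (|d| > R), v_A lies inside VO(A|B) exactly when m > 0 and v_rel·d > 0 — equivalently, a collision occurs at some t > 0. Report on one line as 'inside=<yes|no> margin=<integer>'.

d = (0, 20),  |d|² = 400;  R = 3+1 = 4,  c = 400−4² = 384
v_rel = (0, 6),  |v_rel|² = 36;  v_rel·d = (0)·(0) + (6)·(20) = 120
36·t² − 240·t + 384 = 0  ⇒  m = 120² − 36·384 = 576
m = 576 > 0,  v_rel·d = 120 > 0  ⇒  inside

inside=yes margin=576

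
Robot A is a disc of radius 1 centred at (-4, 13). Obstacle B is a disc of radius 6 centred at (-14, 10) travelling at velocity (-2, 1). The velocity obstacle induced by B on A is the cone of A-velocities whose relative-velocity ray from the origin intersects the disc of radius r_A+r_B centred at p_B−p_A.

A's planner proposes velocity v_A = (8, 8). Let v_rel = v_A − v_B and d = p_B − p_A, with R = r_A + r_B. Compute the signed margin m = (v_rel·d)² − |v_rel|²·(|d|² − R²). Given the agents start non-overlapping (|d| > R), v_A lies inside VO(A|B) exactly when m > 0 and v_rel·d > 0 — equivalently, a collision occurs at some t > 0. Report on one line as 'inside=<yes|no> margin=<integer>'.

d = (-10, -3),  |d|² = 109;  R = 1+6 = 7,  c = 109−7² = 60
v_rel = (10, 7),  |v_rel|² = 149;  v_rel·d = (10)·(-10) + (7)·(-3) = -121
149·t² + 242·t + 60 = 0  ⇒  m = (-121)² − 149·60 = 5701
m = 5701 > 0,  v_rel·d = -121 < 0  ⇒  outside

inside=no margin=5701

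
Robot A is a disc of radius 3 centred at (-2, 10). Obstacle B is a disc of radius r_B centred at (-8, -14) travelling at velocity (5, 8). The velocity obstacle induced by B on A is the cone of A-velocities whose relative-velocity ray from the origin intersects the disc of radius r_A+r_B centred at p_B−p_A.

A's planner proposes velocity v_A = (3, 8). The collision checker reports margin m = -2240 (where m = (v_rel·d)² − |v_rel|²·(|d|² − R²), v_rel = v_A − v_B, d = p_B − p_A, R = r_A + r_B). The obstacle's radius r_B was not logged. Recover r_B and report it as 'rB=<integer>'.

m = -2240
d = (-6, -24);  v_rel = (-2, 0),  |v_rel|² = 4
v_rel×d = (-2)·(-24) − (0)·(-6) = 48
since m = R²·4 − 48²:  R² = (2304 + -2240) / 4 = 16
R = √16 = 4  ⇒  r_B = 4 − 3 = 1

rB=1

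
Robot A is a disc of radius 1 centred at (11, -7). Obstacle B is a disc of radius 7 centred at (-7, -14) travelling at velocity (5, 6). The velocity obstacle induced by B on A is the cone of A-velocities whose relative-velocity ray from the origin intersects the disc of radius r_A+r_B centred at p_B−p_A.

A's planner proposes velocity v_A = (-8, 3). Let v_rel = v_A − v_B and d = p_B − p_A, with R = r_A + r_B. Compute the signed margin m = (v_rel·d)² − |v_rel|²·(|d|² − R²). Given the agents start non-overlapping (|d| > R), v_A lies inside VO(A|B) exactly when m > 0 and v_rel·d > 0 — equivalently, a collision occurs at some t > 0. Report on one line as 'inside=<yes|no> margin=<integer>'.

d = (-18, -7),  |d|² = 373;  R = 1+7 = 8,  c = 373−8² = 309
v_rel = (-13, -3),  |v_rel|² = 178;  v_rel·d = (-13)·(-18) + (-3)·(-7) = 255
178·t² − 510·t + 309 = 0  ⇒  m = 255² − 178·309 = 10023
m = 10023 > 0,  v_rel·d = 255 > 0  ⇒  inside

inside=yes margin=10023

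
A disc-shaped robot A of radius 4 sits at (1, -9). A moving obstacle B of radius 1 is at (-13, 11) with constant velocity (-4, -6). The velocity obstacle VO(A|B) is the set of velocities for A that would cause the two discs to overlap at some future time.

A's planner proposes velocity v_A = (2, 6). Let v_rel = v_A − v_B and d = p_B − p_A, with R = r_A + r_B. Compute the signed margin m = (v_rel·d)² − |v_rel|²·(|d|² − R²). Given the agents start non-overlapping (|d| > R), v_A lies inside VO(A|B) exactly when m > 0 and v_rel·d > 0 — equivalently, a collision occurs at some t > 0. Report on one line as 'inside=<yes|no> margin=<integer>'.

d = (-14, 20),  |d|² = 596;  R = 4+1 = 5,  c = 596−5² = 571
v_rel = (6, 12),  |v_rel|² = 180;  v_rel·d = (6)·(-14) + (12)·(20) = 156
180·t² − 312·t + 571 = 0  ⇒  m = 156² − 180·571 = -78444
m = -78444 < 0,  v_rel·d = 156 > 0  ⇒  outside

inside=no margin=-78444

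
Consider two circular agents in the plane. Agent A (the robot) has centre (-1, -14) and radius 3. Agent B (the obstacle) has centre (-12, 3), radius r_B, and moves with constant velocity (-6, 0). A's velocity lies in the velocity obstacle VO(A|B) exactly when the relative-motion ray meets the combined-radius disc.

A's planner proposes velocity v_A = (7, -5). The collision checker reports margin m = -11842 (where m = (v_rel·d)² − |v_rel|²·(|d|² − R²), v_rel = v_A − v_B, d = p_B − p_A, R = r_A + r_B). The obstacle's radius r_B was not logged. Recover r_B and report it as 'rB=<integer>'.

m = -11842
d = (-11, 17);  v_rel = (13, -5),  |v_rel|² = 194
v_rel×d = (13)·(17) − (-5)·(-11) = 166
since m = R²·194 − 166²:  R² = (27556 + -11842) / 194 = 81
R = √81 = 9  ⇒  r_B = 9 − 3 = 6

rB=6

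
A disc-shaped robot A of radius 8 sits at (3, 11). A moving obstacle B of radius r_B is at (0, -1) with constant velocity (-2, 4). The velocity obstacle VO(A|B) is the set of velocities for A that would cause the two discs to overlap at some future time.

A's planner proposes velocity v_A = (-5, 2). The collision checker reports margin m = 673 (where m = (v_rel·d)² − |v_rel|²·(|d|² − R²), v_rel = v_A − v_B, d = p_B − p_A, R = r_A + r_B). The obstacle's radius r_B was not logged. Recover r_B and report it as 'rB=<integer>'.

m = 673
d = (-3, -12);  v_rel = (-3, -2),  |v_rel|² = 13
v_rel×d = (-3)·(-12) − (-2)·(-3) = 30
since m = R²·13 − 30²:  R² = (900 + 673) / 13 = 121
R = √121 = 11  ⇒  r_B = 11 − 8 = 3

rB=3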